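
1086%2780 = 1086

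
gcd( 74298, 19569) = 3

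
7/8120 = 1/1160 =0.00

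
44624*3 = 133872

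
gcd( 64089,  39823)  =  1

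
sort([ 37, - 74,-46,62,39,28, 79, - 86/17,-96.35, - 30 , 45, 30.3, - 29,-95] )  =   [ - 96.35, - 95, - 74, - 46, -30, - 29, - 86/17,28,30.3,  37, 39,45 , 62, 79]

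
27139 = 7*3877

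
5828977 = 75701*77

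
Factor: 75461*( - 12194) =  - 920171434 = - 2^1*7^1*13^1*59^1*67^1 * 1279^1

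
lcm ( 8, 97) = 776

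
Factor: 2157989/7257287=41^(- 1 )*177007^( - 1 ) *2157989^1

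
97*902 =87494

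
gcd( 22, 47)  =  1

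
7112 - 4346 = 2766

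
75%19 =18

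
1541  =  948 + 593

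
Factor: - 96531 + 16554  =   - 79977 = - 3^1 * 53^1 * 503^1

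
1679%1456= 223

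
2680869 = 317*8457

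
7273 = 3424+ 3849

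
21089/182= 21089/182 =115.87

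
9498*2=18996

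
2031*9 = 18279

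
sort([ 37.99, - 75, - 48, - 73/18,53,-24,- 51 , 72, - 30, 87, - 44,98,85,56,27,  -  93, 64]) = [-93, - 75, - 51, - 48,- 44, - 30, - 24, - 73/18,27, 37.99,53,  56,  64,72,85,87,98]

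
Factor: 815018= 2^1* 407509^1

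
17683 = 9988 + 7695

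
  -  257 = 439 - 696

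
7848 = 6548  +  1300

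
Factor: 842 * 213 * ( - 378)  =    -  2^2*3^4*7^1*71^1*421^1 =- 67792788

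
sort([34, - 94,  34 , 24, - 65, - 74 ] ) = [ - 94, - 74, - 65, 24 , 34, 34]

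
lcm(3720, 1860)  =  3720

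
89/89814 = 89/89814 = 0.00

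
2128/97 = 2128/97=21.94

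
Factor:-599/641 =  - 599^1*641^(-1 ) 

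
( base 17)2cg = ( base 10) 798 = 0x31e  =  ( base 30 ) QI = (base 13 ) 495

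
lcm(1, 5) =5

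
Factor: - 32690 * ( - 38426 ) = 1256145940 = 2^2*5^1*7^1*467^1*19213^1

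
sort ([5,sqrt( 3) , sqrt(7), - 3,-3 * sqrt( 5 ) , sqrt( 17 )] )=[ -3*sqrt(5 ), - 3,sqrt( 3),  sqrt(7),  sqrt( 17 ), 5 ]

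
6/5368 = 3/2684 =0.00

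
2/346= 1/173= 0.01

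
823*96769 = 79640887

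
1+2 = 3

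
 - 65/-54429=65/54429 = 0.00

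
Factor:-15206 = - 2^1* 7603^1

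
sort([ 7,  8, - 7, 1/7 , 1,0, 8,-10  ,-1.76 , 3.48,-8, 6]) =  [ - 10,-8, - 7,-1.76,  0,1/7, 1,3.48,6, 7,8  ,  8]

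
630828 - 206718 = 424110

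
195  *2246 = 437970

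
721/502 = 1 + 219/502  =  1.44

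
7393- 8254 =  - 861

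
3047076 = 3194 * 954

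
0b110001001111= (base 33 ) 2TG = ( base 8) 6117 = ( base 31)38K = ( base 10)3151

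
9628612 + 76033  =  9704645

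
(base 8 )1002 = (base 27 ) J1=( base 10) 514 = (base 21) 13A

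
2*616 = 1232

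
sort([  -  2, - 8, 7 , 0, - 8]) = [- 8, - 8,-2, 0,7]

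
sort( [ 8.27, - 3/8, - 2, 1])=[ - 2,-3/8, 1, 8.27]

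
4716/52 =1179/13=90.69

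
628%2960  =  628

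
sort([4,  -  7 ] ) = [-7,4 ] 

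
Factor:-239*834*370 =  - 2^2*3^1*5^1*37^1*139^1* 239^1 = -73750620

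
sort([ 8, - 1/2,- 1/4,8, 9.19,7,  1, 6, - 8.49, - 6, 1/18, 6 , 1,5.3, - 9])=[ - 9, - 8.49, - 6, - 1/2, - 1/4, 1/18, 1,1,  5.3,6,  6,  7,8, 8,9.19 ]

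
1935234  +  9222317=11157551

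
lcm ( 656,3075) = 49200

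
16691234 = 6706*2489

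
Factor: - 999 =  - 3^3*37^1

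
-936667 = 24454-961121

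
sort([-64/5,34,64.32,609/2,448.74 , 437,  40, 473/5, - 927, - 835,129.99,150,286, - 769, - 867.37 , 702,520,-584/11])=[  -  927, - 867.37,-835, - 769, - 584/11, - 64/5, 34,40, 64.32,473/5,129.99,150, 286,609/2,437, 448.74, 520 , 702]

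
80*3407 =272560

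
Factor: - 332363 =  - 53^1 *6271^1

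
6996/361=6996/361 = 19.38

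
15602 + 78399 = 94001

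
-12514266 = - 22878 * 547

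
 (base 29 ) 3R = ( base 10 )114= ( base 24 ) 4i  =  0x72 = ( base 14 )82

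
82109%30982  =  20145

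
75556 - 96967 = -21411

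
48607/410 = 118 + 227/410 = 118.55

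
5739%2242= 1255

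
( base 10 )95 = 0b1011111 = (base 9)115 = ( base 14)6b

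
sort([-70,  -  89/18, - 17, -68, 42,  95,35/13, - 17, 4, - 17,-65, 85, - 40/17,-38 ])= [ - 70, - 68, - 65, - 38,  -  17, - 17,  -  17, - 89/18 ,  -  40/17,  35/13, 4,42, 85,95 ]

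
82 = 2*41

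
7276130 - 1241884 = 6034246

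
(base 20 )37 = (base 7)124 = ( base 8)103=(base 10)67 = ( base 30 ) 27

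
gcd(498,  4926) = 6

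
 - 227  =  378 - 605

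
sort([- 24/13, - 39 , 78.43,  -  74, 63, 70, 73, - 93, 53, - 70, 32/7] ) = [ - 93, - 74, - 70, - 39, - 24/13,32/7,  53, 63, 70,  73,78.43 ] 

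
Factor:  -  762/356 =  - 2^ ( - 1) * 3^1*89^( - 1 )*127^1 =-  381/178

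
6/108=1/18  =  0.06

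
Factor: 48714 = 2^1* 3^1*23^1*353^1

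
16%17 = 16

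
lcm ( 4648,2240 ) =185920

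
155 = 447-292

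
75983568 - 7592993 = 68390575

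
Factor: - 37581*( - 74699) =3^1*12527^1*74699^1 = 2807263119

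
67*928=62176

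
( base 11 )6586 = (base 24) f1l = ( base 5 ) 234220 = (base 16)21ed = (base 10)8685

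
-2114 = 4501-6615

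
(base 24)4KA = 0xaea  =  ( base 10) 2794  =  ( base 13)136c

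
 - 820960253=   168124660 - 989084913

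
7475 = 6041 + 1434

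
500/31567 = 500/31567 = 0.02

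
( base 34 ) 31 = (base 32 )37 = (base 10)103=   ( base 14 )75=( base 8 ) 147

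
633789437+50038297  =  683827734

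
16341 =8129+8212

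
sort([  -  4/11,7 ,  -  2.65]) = [  -  2.65 , - 4/11,7]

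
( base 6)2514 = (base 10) 622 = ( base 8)1156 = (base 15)2B7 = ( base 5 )4442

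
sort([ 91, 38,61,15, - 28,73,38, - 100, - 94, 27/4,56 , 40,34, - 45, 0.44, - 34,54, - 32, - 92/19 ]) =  [ - 100, - 94, - 45, - 34, - 32, - 28,  -  92/19,0.44 , 27/4,15, 34,38, 38,40,54,  56, 61,73,91 ] 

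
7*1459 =10213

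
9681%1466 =885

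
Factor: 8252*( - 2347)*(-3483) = 2^2*3^4*43^1*2063^1 *2347^1 = 67456807452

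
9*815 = 7335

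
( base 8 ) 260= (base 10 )176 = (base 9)215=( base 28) 68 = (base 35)51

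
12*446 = 5352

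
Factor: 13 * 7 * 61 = 7^1*13^1 * 61^1 = 5551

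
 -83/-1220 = 83/1220 = 0.07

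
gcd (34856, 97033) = 1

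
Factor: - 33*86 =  - 2^1*3^1 * 11^1*43^1  =  - 2838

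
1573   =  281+1292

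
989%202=181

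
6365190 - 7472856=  - 1107666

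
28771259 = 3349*8591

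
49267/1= 49267=49267.00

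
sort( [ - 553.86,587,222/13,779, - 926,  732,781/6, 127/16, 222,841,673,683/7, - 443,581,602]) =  [ - 926, - 553.86,-443, 127/16,222/13 , 683/7,781/6,222, 581,587,602, 673, 732,  779,841] 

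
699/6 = 233/2= 116.50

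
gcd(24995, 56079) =1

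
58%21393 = 58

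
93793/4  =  93793/4= 23448.25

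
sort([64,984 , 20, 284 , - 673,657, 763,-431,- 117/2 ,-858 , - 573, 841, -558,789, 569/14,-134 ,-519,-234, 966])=[-858,-673 , - 573 , - 558, - 519,- 431, - 234, - 134,  -  117/2,20, 569/14, 64,284, 657, 763, 789,  841,966 , 984]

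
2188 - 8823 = -6635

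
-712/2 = -356 = -356.00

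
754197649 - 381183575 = 373014074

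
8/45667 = 8/45667  =  0.00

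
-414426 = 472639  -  887065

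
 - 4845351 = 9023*( - 537)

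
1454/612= 2 + 115/306 = 2.38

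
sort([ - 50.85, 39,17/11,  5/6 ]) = [ - 50.85,5/6 , 17/11, 39] 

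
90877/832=90877/832 = 109.23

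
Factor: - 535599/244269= - 239/109 = -109^( - 1)*239^1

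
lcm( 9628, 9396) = 779868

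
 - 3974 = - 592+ - 3382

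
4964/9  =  4964/9=551.56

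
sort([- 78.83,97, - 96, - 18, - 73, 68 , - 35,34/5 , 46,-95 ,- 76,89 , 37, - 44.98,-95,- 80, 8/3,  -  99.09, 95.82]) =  [ - 99.09, - 96, - 95, - 95, - 80,  -  78.83 ,-76,-73, - 44.98, - 35,-18,8/3, 34/5, 37,46, 68, 89 , 95.82,97 ] 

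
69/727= 69/727 =0.09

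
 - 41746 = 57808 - 99554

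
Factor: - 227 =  - 227^1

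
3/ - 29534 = - 3/29534  =  -  0.00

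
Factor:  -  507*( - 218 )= 2^1*3^1*13^2*109^1 = 110526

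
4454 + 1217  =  5671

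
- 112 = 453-565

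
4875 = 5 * 975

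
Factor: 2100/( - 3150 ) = -2^1 *3^( - 1) = -  2/3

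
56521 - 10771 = 45750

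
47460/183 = 15820/61 = 259.34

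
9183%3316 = 2551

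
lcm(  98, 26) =1274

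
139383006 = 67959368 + 71423638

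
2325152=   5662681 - 3337529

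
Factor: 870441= 3^1*11^1*13^1*2029^1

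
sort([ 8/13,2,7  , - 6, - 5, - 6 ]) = [ - 6, - 6, - 5, 8/13,2, 7 ]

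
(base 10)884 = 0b1101110100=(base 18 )2D2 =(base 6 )4032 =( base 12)618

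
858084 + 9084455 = 9942539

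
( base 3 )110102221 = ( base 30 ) A2A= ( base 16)236E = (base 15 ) 2A4A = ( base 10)9070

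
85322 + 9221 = 94543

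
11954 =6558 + 5396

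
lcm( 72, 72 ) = 72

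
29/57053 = 29/57053 = 0.00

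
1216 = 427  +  789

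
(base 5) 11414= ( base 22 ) 1H1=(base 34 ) P9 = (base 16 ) 35B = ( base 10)859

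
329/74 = 329/74 =4.45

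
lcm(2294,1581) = 116994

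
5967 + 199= 6166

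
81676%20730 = 19486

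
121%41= 39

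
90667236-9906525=80760711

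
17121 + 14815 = 31936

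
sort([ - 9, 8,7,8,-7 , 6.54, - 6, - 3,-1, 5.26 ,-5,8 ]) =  [ -9, - 7,  -  6,-5,-3, - 1,5.26, 6.54 , 7, 8,8, 8] 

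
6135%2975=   185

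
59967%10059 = 9672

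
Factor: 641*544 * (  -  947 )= - 330222688 = - 2^5* 17^1*641^1*947^1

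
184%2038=184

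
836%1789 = 836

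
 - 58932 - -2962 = -55970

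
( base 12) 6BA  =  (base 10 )1006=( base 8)1756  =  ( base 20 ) 2A6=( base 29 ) 15k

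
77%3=2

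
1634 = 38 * 43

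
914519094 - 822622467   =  91896627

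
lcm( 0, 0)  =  0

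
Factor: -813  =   - 3^1*271^1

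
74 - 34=40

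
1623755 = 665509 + 958246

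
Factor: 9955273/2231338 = 2^( - 1 ) *89^1*223^ ( - 1)*5003^( - 1 )*111857^1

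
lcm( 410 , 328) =1640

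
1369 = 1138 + 231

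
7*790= 5530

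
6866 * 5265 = 36149490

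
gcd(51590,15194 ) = 2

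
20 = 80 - 60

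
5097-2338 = 2759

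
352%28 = 16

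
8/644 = 2/161 = 0.01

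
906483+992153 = 1898636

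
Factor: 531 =3^2 *59^1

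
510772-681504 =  - 170732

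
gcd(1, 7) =1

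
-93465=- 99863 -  - 6398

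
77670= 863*90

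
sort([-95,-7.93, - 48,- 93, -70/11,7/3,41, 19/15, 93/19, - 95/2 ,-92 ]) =[-95, - 93, - 92 , - 48, - 95/2,-7.93,  -  70/11, 19/15,7/3, 93/19,41]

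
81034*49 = 3970666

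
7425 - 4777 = 2648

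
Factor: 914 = 2^1*457^1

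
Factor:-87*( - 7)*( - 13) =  - 7917 = - 3^1*7^1* 13^1 *29^1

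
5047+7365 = 12412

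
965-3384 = - 2419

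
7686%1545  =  1506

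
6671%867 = 602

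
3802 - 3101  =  701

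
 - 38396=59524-97920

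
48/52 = 12/13 = 0.92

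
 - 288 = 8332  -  8620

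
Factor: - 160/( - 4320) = 1/27 = 3^(-3 )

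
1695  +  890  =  2585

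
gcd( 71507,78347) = 1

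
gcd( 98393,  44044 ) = 1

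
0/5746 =0=0.00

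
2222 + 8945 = 11167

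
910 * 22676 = 20635160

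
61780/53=1165 + 35/53 = 1165.66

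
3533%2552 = 981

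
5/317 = 5/317 = 0.02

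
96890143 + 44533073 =141423216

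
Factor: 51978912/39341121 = 17326304/13113707 = 2^5*541447^1*13113707^( - 1)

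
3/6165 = 1/2055 = 0.00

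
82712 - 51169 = 31543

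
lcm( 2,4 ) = 4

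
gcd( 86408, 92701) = 7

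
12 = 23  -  11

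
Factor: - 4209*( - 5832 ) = 24546888 = 2^3  *3^7*23^1*61^1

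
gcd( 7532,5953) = 1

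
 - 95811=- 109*879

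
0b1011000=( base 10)88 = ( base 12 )74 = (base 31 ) 2Q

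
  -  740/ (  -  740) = 1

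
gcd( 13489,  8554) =329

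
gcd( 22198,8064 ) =2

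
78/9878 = 39/4939 = 0.01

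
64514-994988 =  - 930474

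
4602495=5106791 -504296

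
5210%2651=2559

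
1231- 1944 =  - 713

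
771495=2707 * 285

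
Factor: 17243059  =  17243059^1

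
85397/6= 85397/6= 14232.83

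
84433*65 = 5488145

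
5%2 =1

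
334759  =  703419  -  368660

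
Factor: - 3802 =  - 2^1 * 1901^1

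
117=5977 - 5860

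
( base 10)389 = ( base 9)472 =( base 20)J9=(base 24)G5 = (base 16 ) 185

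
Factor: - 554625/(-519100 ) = 765/716 = 2^( - 2 )*3^2*5^1 *17^1*179^( - 1 )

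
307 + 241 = 548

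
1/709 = 1/709 = 0.00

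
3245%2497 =748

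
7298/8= 3649/4= 912.25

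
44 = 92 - 48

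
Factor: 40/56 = 5^1*7^(-1) = 5/7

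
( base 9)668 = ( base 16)224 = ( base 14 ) 2B2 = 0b1000100100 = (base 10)548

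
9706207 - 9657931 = 48276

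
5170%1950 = 1270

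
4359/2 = 4359/2 = 2179.50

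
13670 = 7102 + 6568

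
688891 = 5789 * 119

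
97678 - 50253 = 47425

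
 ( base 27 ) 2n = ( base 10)77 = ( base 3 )2212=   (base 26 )2P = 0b1001101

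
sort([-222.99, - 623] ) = [ - 623 , - 222.99 ] 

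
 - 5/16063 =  - 5/16063 = - 0.00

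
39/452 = 39/452 = 0.09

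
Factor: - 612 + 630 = 2^1 * 3^2 = 18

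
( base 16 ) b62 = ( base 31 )310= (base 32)2r2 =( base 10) 2914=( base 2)101101100010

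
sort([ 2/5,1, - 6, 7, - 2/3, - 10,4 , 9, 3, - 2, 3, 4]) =[ - 10, - 6,- 2 , - 2/3, 2/5,1,3, 3, 4 , 4, 7, 9 ] 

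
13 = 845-832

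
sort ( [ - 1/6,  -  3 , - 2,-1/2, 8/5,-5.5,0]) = [ - 5.5 , - 3,-2, - 1/2, - 1/6, 0,8/5] 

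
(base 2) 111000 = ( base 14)40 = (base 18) 32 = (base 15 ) 3B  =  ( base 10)56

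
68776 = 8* 8597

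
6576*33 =217008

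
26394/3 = 8798=8798.00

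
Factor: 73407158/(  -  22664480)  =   - 36703579/11332240 = -2^( - 4)*5^(-1)*11^1*141653^(- 1)*3336689^1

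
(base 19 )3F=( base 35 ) 22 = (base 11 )66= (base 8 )110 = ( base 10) 72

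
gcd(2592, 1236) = 12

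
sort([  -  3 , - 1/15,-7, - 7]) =[ - 7,- 7, -3,-1/15]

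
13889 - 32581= - 18692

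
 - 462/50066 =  - 1 + 24802/25033 = -0.01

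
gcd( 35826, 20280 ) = 6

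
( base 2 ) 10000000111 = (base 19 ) 2G5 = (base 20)2BB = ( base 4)100013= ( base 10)1031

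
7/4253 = 7/4253 = 0.00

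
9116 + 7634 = 16750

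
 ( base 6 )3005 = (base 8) 1215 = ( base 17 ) 247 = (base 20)1CD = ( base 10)653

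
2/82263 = 2/82263  =  0.00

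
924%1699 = 924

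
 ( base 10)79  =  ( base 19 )43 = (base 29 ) 2L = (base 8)117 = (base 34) 2B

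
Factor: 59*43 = 2537 = 43^1  *59^1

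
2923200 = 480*6090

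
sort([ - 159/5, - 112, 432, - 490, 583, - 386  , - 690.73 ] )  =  [ - 690.73, - 490,  -  386, - 112, - 159/5, 432,583 ]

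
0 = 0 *40409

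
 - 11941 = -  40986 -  - 29045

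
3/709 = 3/709 = 0.00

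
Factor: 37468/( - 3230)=-2^1*5^( -1)*29^1 = -  58/5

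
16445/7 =2349+2/7 = 2349.29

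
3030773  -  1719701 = 1311072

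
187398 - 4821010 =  - 4633612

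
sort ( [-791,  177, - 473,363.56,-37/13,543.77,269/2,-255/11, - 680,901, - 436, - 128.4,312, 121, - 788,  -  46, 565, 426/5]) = [ - 791, - 788, - 680, - 473,-436, - 128.4,  -  46,-255/11,-37/13,426/5, 121, 269/2,177, 312 , 363.56,543.77,565,901 ] 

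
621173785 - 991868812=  - 370695027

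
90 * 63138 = 5682420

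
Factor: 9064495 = 5^1*11^1*164809^1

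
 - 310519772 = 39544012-350063784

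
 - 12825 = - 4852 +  - 7973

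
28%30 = 28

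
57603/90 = 640 + 1/30  =  640.03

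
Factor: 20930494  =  2^1*13^1 * 805019^1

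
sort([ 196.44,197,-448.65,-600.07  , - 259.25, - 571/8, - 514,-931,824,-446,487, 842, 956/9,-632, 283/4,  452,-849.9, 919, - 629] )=[-931, - 849.9, - 632, - 629, - 600.07, - 514,- 448.65, - 446,-259.25, - 571/8, 283/4, 956/9, 196.44, 197 , 452 , 487, 824, 842,919]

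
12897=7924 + 4973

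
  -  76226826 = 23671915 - 99898741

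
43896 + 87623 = 131519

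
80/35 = 2 +2/7  =  2.29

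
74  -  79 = - 5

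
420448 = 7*60064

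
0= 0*2102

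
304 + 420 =724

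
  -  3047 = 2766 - 5813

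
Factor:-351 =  -3^3 * 13^1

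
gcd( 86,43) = 43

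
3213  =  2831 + 382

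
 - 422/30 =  - 15 + 14/15 = - 14.07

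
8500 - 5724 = 2776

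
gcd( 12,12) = 12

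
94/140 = 47/70 = 0.67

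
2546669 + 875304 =3421973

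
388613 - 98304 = 290309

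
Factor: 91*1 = 91 = 7^1*13^1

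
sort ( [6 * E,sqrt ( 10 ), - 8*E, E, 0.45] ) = [ - 8*E, 0.45, E,sqrt( 10), 6*E ] 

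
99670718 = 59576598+40094120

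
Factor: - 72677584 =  - 2^4*7^3*17^1*19^1*41^1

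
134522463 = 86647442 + 47875021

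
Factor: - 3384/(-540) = 2^1*3^( -1)*5^( - 1)*47^1 = 94/15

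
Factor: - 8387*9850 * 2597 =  - 214543234150 =- 2^1*5^2*7^2*53^1 * 197^1*8387^1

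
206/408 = 103/204 = 0.50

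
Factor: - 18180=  - 2^2 * 3^2*5^1 * 101^1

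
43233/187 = 231 + 36/187= 231.19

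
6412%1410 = 772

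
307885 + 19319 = 327204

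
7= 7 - 0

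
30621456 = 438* 69912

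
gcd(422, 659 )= 1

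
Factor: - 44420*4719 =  - 2^2*3^1*5^1*11^2*13^1*2221^1 = - 209617980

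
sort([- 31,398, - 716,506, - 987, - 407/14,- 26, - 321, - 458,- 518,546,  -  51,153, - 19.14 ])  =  [-987, - 716, - 518,-458, - 321, - 51,-31,-407/14,- 26, - 19.14, 153,  398, 506,546]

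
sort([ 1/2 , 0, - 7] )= [ - 7,  0,  1/2]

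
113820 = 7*16260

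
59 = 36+23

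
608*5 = 3040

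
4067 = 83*49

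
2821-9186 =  - 6365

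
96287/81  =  1188  +  59/81=1188.73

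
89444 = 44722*2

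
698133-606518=91615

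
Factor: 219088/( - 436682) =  - 109544/218341 =-  2^3*29^(- 1)* 7529^(-1) * 13693^1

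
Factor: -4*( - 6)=2^3*3^1 = 24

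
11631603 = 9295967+2335636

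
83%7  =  6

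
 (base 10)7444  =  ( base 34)6ew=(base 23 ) e1f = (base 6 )54244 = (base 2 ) 1110100010100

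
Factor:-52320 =-2^5* 3^1 * 5^1  *109^1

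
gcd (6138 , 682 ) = 682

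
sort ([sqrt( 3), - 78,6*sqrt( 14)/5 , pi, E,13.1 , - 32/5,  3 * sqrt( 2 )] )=[ - 78,-32/5, sqrt( 3),E, pi, 3*sqrt( 2), 6 * sqrt( 14)/5,13.1 ] 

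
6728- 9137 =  - 2409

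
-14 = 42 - 56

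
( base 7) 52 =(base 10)37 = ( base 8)45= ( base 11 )34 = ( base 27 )1A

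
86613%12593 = 11055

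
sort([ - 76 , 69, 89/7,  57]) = [  -  76,89/7,57 , 69 ]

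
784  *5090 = 3990560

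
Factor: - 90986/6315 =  - 2^1*3^( - 1 )*5^( - 1 )*7^1*67^1 * 97^1*421^( - 1 )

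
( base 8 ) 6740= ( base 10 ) 3552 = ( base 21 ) 813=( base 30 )3sc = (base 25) 5H2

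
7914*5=39570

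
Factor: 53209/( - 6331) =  - 4093/487 =- 487^(  -  1 )*4093^1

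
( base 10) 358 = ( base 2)101100110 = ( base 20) hi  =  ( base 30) BS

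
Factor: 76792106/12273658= 19^( - 1)*173^( - 1) * 1153^1*1867^( - 1)* 33301^1 = 38396053/6136829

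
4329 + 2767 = 7096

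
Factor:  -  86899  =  -67^1*1297^1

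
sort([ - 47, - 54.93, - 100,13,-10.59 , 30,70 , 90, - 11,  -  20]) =[-100, - 54.93 , -47, - 20 , - 11, - 10.59,13,30, 70 , 90 ] 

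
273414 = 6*45569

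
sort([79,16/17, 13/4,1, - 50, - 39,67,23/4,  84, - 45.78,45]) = [ - 50, - 45.78,- 39,16/17,1,13/4,23/4,45, 67, 79,84] 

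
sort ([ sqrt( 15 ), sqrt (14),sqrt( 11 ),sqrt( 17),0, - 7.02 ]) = [ - 7.02, 0,sqrt( 11 ),  sqrt(14 ) , sqrt(15 ),sqrt( 17) ] 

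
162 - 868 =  - 706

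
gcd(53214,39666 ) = 6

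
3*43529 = 130587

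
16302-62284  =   - 45982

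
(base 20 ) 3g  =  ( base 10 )76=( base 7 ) 136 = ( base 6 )204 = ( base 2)1001100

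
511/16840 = 511/16840 = 0.03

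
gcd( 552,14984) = 8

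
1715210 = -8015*( - 214 )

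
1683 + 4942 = 6625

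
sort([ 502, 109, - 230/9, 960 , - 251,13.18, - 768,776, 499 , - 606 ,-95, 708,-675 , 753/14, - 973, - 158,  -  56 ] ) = [ - 973, - 768, - 675 , - 606, - 251, - 158, - 95,-56, - 230/9, 13.18,  753/14, 109,499, 502,708, 776,  960]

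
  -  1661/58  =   - 29 + 21/58 = -28.64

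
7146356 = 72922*98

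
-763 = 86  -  849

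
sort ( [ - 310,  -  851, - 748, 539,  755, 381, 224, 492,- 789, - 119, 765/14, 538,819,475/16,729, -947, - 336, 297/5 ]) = [-947, - 851, - 789,-748, - 336, - 310,  -  119, 475/16, 765/14, 297/5, 224, 381, 492, 538,  539, 729, 755, 819 ] 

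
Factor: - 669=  - 3^1*223^1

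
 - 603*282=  - 170046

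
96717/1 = 96717 = 96717.00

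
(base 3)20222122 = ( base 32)4v5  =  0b1001111100101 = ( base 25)83I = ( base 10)5093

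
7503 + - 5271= 2232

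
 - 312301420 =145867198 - 458168618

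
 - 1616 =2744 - 4360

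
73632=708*104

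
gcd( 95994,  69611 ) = 1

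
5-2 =3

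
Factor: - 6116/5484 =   -  3^( - 1 )*11^1*139^1*457^(  -  1) = - 1529/1371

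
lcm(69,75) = 1725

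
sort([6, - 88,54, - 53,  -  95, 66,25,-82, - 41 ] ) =[ - 95,-88, - 82,-53,-41,6, 25, 54, 66 ] 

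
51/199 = 51/199 = 0.26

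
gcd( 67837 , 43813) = 77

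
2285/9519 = 2285/9519 = 0.24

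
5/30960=1/6192 = 0.00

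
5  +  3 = 8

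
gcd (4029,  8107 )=1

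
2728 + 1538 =4266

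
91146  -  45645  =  45501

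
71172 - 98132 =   -  26960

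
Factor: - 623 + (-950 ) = - 1573= - 11^2*13^1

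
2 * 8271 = 16542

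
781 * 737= 575597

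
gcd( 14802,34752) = 6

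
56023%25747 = 4529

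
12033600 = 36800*327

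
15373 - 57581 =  - 42208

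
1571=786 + 785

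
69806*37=2582822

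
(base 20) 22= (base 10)42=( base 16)2a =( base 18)26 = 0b101010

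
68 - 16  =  52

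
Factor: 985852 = 2^2*7^1*137^1*257^1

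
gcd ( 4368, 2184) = 2184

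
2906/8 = 363+1/4  =  363.25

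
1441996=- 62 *( - 23258)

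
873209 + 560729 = 1433938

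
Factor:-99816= - 2^3 * 3^1*4159^1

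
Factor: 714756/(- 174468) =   -  127/31  =  - 31^( - 1 ) * 127^1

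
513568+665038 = 1178606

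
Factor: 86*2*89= 2^2*43^1 * 89^1= 15308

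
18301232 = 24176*757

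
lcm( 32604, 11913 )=619476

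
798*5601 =4469598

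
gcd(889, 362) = 1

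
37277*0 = 0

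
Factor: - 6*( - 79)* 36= 2^3 * 3^3*79^1=17064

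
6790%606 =124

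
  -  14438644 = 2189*(-6596)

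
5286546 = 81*65266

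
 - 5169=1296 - 6465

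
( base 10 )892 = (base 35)PH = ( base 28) 13O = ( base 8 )1574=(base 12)624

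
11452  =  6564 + 4888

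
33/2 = 33/2  =  16.50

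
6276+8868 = 15144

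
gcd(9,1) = 1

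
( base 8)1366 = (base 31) oe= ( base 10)758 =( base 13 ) 464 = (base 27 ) 112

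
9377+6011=15388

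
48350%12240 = 11630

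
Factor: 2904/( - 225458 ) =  -1452/112729 = -2^2*3^1*11^2*139^( - 1)*811^ (-1) 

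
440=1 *440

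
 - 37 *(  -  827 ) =30599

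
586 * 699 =409614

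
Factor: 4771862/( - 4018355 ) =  - 2^1*5^( - 1 )*11^( - 1)*73061^( - 1 )*2385931^1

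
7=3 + 4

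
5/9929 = 5/9929  =  0.00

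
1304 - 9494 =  - 8190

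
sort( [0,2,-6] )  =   [ - 6,0 , 2]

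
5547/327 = 1849/109 = 16.96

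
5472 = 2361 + 3111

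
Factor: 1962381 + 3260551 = 2^2* 11^1 * 13^1*23^1*397^1 =5222932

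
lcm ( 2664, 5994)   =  23976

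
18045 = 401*45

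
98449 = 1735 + 96714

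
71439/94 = 71439/94 = 759.99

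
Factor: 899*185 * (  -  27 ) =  - 3^3 * 5^1*29^1 * 31^1*37^1 = - 4490505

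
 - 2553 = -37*69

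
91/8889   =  91/8889 = 0.01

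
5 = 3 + 2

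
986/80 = 12 + 13/40= 12.32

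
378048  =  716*528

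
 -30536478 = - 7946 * 3843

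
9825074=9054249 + 770825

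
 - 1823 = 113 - 1936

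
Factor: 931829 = 31^1*30059^1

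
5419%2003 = 1413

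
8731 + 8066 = 16797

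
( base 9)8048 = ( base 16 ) 16f4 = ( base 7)23063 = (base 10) 5876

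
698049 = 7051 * 99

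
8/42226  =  4/21113 = 0.00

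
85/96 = 85/96 = 0.89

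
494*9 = 4446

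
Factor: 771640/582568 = 5^1*7^( - 1 ) * 103^( - 1)*191^1= 955/721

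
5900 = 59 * 100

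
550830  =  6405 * 86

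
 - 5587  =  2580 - 8167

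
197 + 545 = 742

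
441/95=4 + 61/95 = 4.64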